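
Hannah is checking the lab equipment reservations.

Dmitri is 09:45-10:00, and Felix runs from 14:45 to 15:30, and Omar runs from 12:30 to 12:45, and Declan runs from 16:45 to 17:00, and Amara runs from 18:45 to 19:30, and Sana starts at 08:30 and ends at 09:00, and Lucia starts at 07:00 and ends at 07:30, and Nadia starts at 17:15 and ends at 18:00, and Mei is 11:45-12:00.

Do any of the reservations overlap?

Sorted by start: Lucia, Sana, Dmitri, Mei, Omar, Felix, Declan, Nadia, Amara.
Sana starts after Lucia ends; Lucia is clear from here.
Dmitri starts after Sana ends; Sana is clear from here.
Mei starts after Dmitri ends; Dmitri is clear from here.
Omar starts after Mei ends; Mei is clear from here.
Felix starts after Omar ends; Omar is clear from here.
Declan starts after Felix ends; Felix is clear from here.
Nadia starts after Declan ends; Declan is clear from here.
Amara starts after Nadia ends.
Every pair is clear; the schedule has no overlaps.

No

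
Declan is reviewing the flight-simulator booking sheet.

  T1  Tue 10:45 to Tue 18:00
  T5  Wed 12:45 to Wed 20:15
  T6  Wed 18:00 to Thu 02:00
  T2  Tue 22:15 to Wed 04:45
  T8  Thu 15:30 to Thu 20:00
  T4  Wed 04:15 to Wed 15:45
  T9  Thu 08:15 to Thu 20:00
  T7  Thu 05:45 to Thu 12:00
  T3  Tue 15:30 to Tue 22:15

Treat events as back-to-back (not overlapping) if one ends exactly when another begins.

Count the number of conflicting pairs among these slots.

6

Sorted by start: T1, T3, T2, T4, T5, T6, T7, T9, T8.
T3 starts before T1 ends → T1 and T3 overlap.
T2 starts after T1 ends — done with T1.
T2 starts exactly when T3 ends (back-to-back, no overlap) — done with T3.
T4 starts before T2 ends → T2 and T4 overlap.
T5 starts after T2 ends — done with T2.
T5 starts before T4 ends → T4 and T5 overlap.
T6 starts after T4 ends — done with T4.
T6 starts before T5 ends → T5 and T6 overlap.
T7 starts after T5 ends — done with T5.
T7 starts after T6 ends — done with T6.
T9 starts before T7 ends → T7 and T9 overlap.
T8 starts after T7 ends.
T8 starts before T9 ends → T9 and T8 overlap.
Overlapping pairs: T1 & T3, T2 & T4, T4 & T5, T5 & T6, T7 & T9, T8 & T9 — 6 in total.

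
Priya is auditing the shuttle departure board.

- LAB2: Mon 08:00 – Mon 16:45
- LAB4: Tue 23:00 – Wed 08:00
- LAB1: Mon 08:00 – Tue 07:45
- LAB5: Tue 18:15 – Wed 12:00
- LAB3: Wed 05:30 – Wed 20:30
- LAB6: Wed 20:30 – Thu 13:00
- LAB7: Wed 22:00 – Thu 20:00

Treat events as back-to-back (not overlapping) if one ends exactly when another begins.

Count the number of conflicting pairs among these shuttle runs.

Sorted by start: LAB1, LAB2, LAB5, LAB4, LAB3, LAB6, LAB7.
LAB2 starts before LAB1 ends → LAB1 and LAB2 overlap.
LAB5 starts after LAB1 ends, so nothing later overlaps LAB1 either.
LAB5 starts after LAB2 ends, so nothing later overlaps LAB2 either.
LAB4 starts before LAB5 ends → LAB5 and LAB4 overlap.
LAB3 starts before LAB5 ends → LAB5 and LAB3 overlap.
LAB6 starts after LAB5 ends, so nothing later overlaps LAB5 either.
LAB3 starts before LAB4 ends → LAB4 and LAB3 overlap.
LAB6 starts after LAB4 ends, so nothing later overlaps LAB4 either.
LAB6 starts exactly when LAB3 ends (back-to-back, no overlap), so nothing later overlaps LAB3 either.
LAB7 starts before LAB6 ends → LAB6 and LAB7 overlap.
Overlapping pairs: LAB1 & LAB2, LAB3 & LAB4, LAB3 & LAB5, LAB4 & LAB5, LAB6 & LAB7 — 5 in total.

5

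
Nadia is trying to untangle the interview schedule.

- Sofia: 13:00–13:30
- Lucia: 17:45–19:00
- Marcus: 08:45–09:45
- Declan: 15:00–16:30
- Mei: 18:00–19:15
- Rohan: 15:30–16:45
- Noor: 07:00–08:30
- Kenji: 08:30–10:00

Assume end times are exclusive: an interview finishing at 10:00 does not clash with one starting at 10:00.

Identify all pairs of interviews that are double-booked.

Sorted by start: Noor, Kenji, Marcus, Sofia, Declan, Rohan, Lucia, Mei.
Kenji starts exactly when Noor ends (back-to-back, no overlap), so Noor has no further overlaps.
Marcus starts before Kenji ends → Kenji and Marcus overlap.
Sofia starts after Kenji ends, so Kenji has no further overlaps.
Sofia starts after Marcus ends, so Marcus has no further overlaps.
Declan starts after Sofia ends, so Sofia has no further overlaps.
Rohan starts before Declan ends → Declan and Rohan overlap.
Lucia starts after Declan ends, so Declan has no further overlaps.
Lucia starts after Rohan ends, so Rohan has no further overlaps.
Mei starts before Lucia ends → Lucia and Mei overlap.

Declan & Rohan, Kenji & Marcus, Lucia & Mei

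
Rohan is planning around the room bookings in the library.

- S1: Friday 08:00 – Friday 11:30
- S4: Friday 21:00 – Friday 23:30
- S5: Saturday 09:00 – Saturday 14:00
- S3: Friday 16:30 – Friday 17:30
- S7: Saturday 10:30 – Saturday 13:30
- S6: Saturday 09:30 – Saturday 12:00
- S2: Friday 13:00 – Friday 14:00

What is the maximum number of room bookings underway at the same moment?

3

Walk through starts and ends in time order (an end at T is processed before a start at T):
Friday 08:00 start S1 → 1
Friday 11:30 end S1 → 0
Friday 13:00 start S2 → 1
Friday 14:00 end S2 → 0
Friday 16:30 start S3 → 1
Friday 17:30 end S3 → 0
Friday 21:00 start S4 → 1
Friday 23:30 end S4 → 0
Saturday 09:00 start S5 → 1
Saturday 09:30 start S6 → 2
Saturday 10:30 start S7 → 3
Saturday 12:00 end S6 → 2
Saturday 13:30 end S7 → 1
Saturday 14:00 end S5 → 0
Peak is 3, at Saturday 10:30 (S5, S6, S7).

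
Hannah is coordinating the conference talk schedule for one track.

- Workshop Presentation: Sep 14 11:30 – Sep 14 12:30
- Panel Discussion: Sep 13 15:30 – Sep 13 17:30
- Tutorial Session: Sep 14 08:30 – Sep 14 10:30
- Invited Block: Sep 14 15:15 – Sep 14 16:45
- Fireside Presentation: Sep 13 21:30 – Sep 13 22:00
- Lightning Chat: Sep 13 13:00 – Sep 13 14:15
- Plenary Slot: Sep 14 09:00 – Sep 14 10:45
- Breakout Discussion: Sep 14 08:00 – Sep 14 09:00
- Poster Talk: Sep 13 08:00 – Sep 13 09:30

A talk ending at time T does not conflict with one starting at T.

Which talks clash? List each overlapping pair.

Sorted by start: Poster Talk, Lightning Chat, Panel Discussion, Fireside Presentation, Breakout Discussion, Tutorial Session, Plenary Slot, Workshop Presentation, Invited Block.
Lightning Chat starts after Poster Talk ends — done with Poster Talk.
Panel Discussion starts after Lightning Chat ends — done with Lightning Chat.
Fireside Presentation starts after Panel Discussion ends — done with Panel Discussion.
Breakout Discussion starts after Fireside Presentation ends — done with Fireside Presentation.
Tutorial Session starts before Breakout Discussion ends → Breakout Discussion and Tutorial Session overlap.
Plenary Slot starts exactly when Breakout Discussion ends (back-to-back, no overlap) — done with Breakout Discussion.
Plenary Slot starts before Tutorial Session ends → Tutorial Session and Plenary Slot overlap.
Workshop Presentation starts after Tutorial Session ends — done with Tutorial Session.
Workshop Presentation starts after Plenary Slot ends — done with Plenary Slot.
Invited Block starts after Workshop Presentation ends.

Breakout Discussion & Tutorial Session, Plenary Slot & Tutorial Session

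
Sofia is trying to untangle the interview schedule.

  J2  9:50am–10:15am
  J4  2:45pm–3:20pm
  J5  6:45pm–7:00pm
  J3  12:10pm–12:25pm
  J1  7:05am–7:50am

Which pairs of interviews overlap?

no conflicts

Sorted by start: J1, J2, J3, J4, J5.
J2 starts after J1 ends, so nothing later overlaps J1 either.
J3 starts after J2 ends, so nothing later overlaps J2 either.
J4 starts after J3 ends, so nothing later overlaps J3 either.
J5 starts after J4 ends.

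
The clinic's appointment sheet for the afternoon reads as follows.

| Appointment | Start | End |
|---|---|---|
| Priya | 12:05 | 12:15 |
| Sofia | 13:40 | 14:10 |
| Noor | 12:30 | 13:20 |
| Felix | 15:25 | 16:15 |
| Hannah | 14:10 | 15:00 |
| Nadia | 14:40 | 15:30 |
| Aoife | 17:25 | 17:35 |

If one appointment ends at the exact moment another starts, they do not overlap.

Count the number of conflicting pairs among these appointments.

Two intervals overlap when each starts before the other ends.
Sorted by start: Priya, Noor, Sofia, Hannah, Nadia, Felix, Aoife.
Noor starts after Priya ends — done with Priya.
Sofia starts after Noor ends — done with Noor.
Hannah starts exactly when Sofia ends (back-to-back, no overlap) — done with Sofia.
Nadia starts before Hannah ends → Hannah and Nadia overlap.
Felix starts after Hannah ends — done with Hannah.
Felix starts before Nadia ends → Nadia and Felix overlap.
Aoife starts after Nadia ends.
Aoife starts after Felix ends.
Overlapping pairs: Felix & Nadia, Hannah & Nadia — 2 in total.

2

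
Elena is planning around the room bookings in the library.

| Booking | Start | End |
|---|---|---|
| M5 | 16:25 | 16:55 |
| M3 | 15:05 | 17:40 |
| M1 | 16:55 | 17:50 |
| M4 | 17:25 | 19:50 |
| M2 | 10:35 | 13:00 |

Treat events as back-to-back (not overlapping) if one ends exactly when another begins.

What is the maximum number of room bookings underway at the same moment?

3

Walk through starts and ends in time order (an end at T is processed before a start at T):
10:35 start M2 → 1
13:00 end M2 → 0
15:05 start M3 → 1
16:25 start M5 → 2
16:55 end M5 → 1
16:55 start M1 → 2
17:25 start M4 → 3
17:40 end M3 → 2
17:50 end M1 → 1
19:50 end M4 → 0
Peak is 3, at 17:25 (M1, M3, M4).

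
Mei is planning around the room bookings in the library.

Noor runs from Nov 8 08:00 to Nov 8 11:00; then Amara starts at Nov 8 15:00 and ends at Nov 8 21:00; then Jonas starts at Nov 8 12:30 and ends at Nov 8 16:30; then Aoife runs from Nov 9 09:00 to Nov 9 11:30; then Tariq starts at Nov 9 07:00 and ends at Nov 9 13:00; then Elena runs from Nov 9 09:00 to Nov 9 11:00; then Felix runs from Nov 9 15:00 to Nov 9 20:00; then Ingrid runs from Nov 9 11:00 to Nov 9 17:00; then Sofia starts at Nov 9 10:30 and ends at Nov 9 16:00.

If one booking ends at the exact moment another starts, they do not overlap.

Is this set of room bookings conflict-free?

No

Sorted by start: Noor, Jonas, Amara, Tariq, Aoife, Elena, Sofia, Ingrid, Felix.
Jonas starts after Noor ends; Noor is clear from here.
Amara starts before Jonas ends → Jonas and Amara overlap.
That's a conflict, so the schedule is not conflict-free.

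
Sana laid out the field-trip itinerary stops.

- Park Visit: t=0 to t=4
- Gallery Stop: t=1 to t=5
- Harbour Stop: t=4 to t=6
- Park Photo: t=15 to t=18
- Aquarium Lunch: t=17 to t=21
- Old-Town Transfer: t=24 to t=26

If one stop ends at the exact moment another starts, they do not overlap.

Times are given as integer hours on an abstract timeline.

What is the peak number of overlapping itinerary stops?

2

Walk through starts and ends in time order (an end at T is processed before a start at T):
t=0 start Park Visit → 1
t=1 start Gallery Stop → 2
t=4 end Park Visit → 1
t=4 start Harbour Stop → 2
t=5 end Gallery Stop → 1
t=6 end Harbour Stop → 0
t=15 start Park Photo → 1
t=17 start Aquarium Lunch → 2
t=18 end Park Photo → 1
t=21 end Aquarium Lunch → 0
t=24 start Old-Town Transfer → 1
t=26 end Old-Town Transfer → 0
Peak is 2, at t=1 (Gallery Stop, Park Visit).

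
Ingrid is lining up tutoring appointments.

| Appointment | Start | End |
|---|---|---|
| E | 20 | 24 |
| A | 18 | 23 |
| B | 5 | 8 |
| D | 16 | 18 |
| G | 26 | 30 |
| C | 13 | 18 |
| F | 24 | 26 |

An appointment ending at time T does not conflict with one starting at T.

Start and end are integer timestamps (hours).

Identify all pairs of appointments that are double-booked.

A & E, C & D

Sorted by start: B, C, D, A, E, F, G.
C starts after B ends, so B has no further overlaps.
D starts before C ends → C and D overlap.
A starts exactly when C ends (back-to-back, no overlap), so C has no further overlaps.
A starts exactly when D ends (back-to-back, no overlap), so D has no further overlaps.
E starts before A ends → A and E overlap.
F starts after A ends, so A has no further overlaps.
F starts exactly when E ends (back-to-back, no overlap), so E has no further overlaps.
G starts exactly when F ends (back-to-back, no overlap).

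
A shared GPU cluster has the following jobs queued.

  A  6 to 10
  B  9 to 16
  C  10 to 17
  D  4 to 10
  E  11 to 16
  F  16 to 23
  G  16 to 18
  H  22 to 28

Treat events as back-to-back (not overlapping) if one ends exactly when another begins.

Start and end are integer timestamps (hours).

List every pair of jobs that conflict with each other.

Sorted by start: D, A, B, C, E, F, G, H.
A starts before D ends → D and A overlap.
B starts before D ends → D and B overlap.
C starts exactly when D ends (back-to-back, no overlap); D is clear from here.
B starts before A ends → A and B overlap.
C starts exactly when A ends (back-to-back, no overlap); A is clear from here.
C starts before B ends → B and C overlap.
E starts before B ends → B and E overlap.
F starts exactly when B ends (back-to-back, no overlap); B is clear from here.
E starts before C ends → C and E overlap.
F starts before C ends → C and F overlap.
G starts before C ends → C and G overlap.
H starts after C ends.
F starts exactly when E ends (back-to-back, no overlap); E is clear from here.
G starts before F ends → F and G overlap.
H starts before F ends → F and H overlap.
H starts after G ends.

A & B, A & D, B & C, B & D, B & E, C & E, C & F, C & G, F & G, F & H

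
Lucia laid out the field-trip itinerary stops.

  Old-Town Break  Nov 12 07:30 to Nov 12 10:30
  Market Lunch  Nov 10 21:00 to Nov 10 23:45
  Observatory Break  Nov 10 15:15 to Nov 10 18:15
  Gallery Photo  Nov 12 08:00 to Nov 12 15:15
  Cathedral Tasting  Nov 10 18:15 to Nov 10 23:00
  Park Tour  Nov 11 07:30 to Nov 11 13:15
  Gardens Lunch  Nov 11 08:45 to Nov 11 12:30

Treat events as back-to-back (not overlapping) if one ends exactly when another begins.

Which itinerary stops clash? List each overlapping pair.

Cathedral Tasting & Market Lunch, Gallery Photo & Old-Town Break, Gardens Lunch & Park Tour

Check each pair: they overlap iff neither finishes before the other starts.
Sorted by start: Observatory Break, Cathedral Tasting, Market Lunch, Park Tour, Gardens Lunch, Old-Town Break, Gallery Photo.
Cathedral Tasting starts exactly when Observatory Break ends (back-to-back, no overlap), so Observatory Break has no further overlaps.
Market Lunch starts before Cathedral Tasting ends → Cathedral Tasting and Market Lunch overlap.
Park Tour starts after Cathedral Tasting ends, so Cathedral Tasting has no further overlaps.
Park Tour starts after Market Lunch ends, so Market Lunch has no further overlaps.
Gardens Lunch starts before Park Tour ends → Park Tour and Gardens Lunch overlap.
Old-Town Break starts after Park Tour ends, so Park Tour has no further overlaps.
Old-Town Break starts after Gardens Lunch ends, so Gardens Lunch has no further overlaps.
Gallery Photo starts before Old-Town Break ends → Old-Town Break and Gallery Photo overlap.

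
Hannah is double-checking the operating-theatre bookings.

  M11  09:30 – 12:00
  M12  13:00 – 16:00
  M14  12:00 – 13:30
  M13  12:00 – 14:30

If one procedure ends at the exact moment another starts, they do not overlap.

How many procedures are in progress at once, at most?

Sort all start/end points and keep a running count:
09:30 start M11 → 1
12:00 end M11 → 0
12:00 start M13 → 1
12:00 start M14 → 2
13:00 start M12 → 3
13:30 end M14 → 2
14:30 end M13 → 1
16:00 end M12 → 0
Peak is 3, at 13:00 (M12, M13, M14).

3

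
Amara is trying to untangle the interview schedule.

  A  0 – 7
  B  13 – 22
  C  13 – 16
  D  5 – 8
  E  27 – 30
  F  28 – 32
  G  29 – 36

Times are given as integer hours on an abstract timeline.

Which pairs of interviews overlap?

Two intervals overlap when each starts before the other ends.
Sorted by start: A, D, B, C, E, F, G.
D starts before A ends → A and D overlap.
B starts after A ends; A is clear from here.
B starts after D ends; D is clear from here.
C starts before B ends → B and C overlap.
E starts after B ends; B is clear from here.
E starts after C ends; C is clear from here.
F starts before E ends → E and F overlap.
G starts before E ends → E and G overlap.
G starts before F ends → F and G overlap.

A & D, B & C, E & F, E & G, F & G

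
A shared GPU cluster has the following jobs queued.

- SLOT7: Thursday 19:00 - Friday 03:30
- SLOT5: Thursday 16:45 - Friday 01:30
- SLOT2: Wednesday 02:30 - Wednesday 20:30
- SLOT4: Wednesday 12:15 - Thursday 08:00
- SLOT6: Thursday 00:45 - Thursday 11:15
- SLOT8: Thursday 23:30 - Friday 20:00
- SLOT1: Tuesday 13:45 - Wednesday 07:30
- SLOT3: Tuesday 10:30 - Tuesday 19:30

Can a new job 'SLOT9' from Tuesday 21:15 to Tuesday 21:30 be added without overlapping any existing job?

No — it overlaps SLOT1

SLOT3: ends Tuesday 19:30 at or before SLOT9 starts Tuesday 21:15 → clear.
SLOT1: starts Tuesday 13:45 before SLOT9 ends Tuesday 21:30, and ends Wednesday 07:30 after SLOT9 starts Tuesday 21:15 → overlap.
SLOT2: starts Wednesday 02:30 at or after SLOT9 ends Tuesday 21:30 → clear.
SLOT4: starts Wednesday 12:15 at or after SLOT9 ends Tuesday 21:30 → clear.
SLOT6: starts Thursday 00:45 at or after SLOT9 ends Tuesday 21:30 → clear.
SLOT5: starts Thursday 16:45 at or after SLOT9 ends Tuesday 21:30 → clear.
SLOT7: starts Thursday 19:00 at or after SLOT9 ends Tuesday 21:30 → clear.
SLOT8: starts Thursday 23:30 at or after SLOT9 ends Tuesday 21:30 → clear.
SLOT9 overlaps SLOT1.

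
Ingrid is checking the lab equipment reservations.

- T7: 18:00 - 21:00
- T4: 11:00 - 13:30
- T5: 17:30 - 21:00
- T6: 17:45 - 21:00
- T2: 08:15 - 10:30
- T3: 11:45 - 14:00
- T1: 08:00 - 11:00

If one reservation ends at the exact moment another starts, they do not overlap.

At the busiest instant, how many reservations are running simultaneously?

3

Walk through starts and ends in time order (an end at T is processed before a start at T):
08:00 start T1 → 1
08:15 start T2 → 2
10:30 end T2 → 1
11:00 end T1 → 0
11:00 start T4 → 1
11:45 start T3 → 2
13:30 end T4 → 1
14:00 end T3 → 0
17:30 start T5 → 1
17:45 start T6 → 2
18:00 start T7 → 3
21:00 end T5 → 2
21:00 end T6 → 1
21:00 end T7 → 0
Peak is 3, at 18:00 (T5, T6, T7).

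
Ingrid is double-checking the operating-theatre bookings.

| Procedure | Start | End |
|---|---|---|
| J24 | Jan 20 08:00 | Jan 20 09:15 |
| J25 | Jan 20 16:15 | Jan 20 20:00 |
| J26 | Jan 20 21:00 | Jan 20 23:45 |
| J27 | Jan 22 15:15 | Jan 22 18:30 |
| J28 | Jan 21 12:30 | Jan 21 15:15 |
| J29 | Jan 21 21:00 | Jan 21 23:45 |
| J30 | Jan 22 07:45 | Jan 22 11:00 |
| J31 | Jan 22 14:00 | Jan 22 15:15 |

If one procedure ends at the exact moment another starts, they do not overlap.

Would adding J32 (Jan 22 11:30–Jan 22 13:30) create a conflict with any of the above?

No — it doesn't clash with anything

J24: ends Jan 20 09:15 at or before J32 starts Jan 22 11:30 → clear.
J25: ends Jan 20 20:00 at or before J32 starts Jan 22 11:30 → clear.
J26: ends Jan 20 23:45 at or before J32 starts Jan 22 11:30 → clear.
J28: ends Jan 21 15:15 at or before J32 starts Jan 22 11:30 → clear.
J29: ends Jan 21 23:45 at or before J32 starts Jan 22 11:30 → clear.
J30: ends Jan 22 11:00 at or before J32 starts Jan 22 11:30 → clear.
J31: starts Jan 22 14:00 at or after J32 ends Jan 22 13:30 → clear.
J27: starts Jan 22 15:15 at or after J32 ends Jan 22 13:30 → clear.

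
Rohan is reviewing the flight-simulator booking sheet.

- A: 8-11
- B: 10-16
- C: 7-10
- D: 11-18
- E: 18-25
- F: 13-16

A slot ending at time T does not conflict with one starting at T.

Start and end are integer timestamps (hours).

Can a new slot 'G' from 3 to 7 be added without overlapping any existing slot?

Yes — the slot is free

C: starts 7 at or after G ends 7 → clear.
A: starts 8 at or after G ends 7 → clear.
B: starts 10 at or after G ends 7 → clear.
D: starts 11 at or after G ends 7 → clear.
F: starts 13 at or after G ends 7 → clear.
E: starts 18 at or after G ends 7 → clear.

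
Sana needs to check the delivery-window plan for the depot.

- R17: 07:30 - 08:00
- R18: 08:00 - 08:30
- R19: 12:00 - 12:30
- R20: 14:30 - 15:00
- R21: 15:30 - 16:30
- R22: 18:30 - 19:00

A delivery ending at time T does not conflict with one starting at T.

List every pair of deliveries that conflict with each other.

Check each pair: they overlap iff neither finishes before the other starts.
Sorted by start: R17, R18, R19, R20, R21, R22.
R18 starts exactly when R17 ends (back-to-back, no overlap) — done with R17.
R19 starts after R18 ends — done with R18.
R20 starts after R19 ends — done with R19.
R21 starts after R20 ends — done with R20.
R22 starts after R21 ends.

no overlapping pairs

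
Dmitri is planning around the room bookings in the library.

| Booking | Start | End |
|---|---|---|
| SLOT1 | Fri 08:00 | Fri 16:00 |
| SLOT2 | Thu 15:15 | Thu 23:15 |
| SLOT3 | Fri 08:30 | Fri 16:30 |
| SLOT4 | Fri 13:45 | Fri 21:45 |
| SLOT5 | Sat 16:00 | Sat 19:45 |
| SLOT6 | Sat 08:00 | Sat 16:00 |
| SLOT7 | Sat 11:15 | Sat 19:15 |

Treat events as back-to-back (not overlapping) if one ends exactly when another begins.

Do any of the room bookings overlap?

Yes

Sorted by start: SLOT2, SLOT1, SLOT3, SLOT4, SLOT6, SLOT7, SLOT5.
SLOT1 starts after SLOT2 ends; SLOT2 is clear from here.
SLOT3 starts before SLOT1 ends → SLOT1 and SLOT3 overlap.
That's a conflict, so the schedule is not conflict-free.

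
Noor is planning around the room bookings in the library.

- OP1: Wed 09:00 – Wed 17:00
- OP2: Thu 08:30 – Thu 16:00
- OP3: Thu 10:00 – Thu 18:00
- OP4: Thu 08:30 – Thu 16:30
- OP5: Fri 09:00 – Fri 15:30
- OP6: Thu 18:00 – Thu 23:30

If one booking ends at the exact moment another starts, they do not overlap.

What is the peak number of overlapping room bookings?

Walk through starts and ends in time order (an end at T is processed before a start at T):
Wed 09:00 start OP1 → 1
Wed 17:00 end OP1 → 0
Thu 08:30 start OP2 → 1
Thu 08:30 start OP4 → 2
Thu 10:00 start OP3 → 3
Thu 16:00 end OP2 → 2
Thu 16:30 end OP4 → 1
Thu 18:00 end OP3 → 0
Thu 18:00 start OP6 → 1
Thu 23:30 end OP6 → 0
Fri 09:00 start OP5 → 1
Fri 15:30 end OP5 → 0
Peak is 3, at Thu 10:00 (OP2, OP3, OP4).

3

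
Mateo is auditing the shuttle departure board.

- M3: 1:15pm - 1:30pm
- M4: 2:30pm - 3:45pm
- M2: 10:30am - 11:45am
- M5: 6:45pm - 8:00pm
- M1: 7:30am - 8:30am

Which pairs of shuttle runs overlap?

no conflicts

Sorted by start: M1, M2, M3, M4, M5.
M2 starts after M1 ends, so nothing later overlaps M1 either.
M3 starts after M2 ends, so nothing later overlaps M2 either.
M4 starts after M3 ends, so nothing later overlaps M3 either.
M5 starts after M4 ends.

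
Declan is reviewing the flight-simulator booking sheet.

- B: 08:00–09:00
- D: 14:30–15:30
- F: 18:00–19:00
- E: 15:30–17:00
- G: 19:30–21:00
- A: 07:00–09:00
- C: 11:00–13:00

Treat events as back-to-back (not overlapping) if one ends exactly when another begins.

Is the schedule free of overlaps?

No

Sorted by start: A, B, C, D, E, F, G.
B starts before A ends → A and B overlap.
That's a conflict, so the schedule is not conflict-free.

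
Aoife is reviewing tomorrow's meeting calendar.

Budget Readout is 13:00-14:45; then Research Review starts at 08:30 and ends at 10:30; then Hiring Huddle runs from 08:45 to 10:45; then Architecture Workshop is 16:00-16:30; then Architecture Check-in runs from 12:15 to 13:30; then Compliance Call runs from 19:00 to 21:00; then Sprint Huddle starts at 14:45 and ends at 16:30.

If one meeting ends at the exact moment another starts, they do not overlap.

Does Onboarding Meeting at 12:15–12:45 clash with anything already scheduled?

Research Review: ends 10:30 at or before Onboarding Meeting starts 12:15 → clear.
Hiring Huddle: ends 10:45 at or before Onboarding Meeting starts 12:15 → clear.
Architecture Check-in: starts 12:15 before Onboarding Meeting ends 12:45, and ends 13:30 after Onboarding Meeting starts 12:15 → overlap.
Budget Readout: starts 13:00 at or after Onboarding Meeting ends 12:45 → clear.
Sprint Huddle: starts 14:45 at or after Onboarding Meeting ends 12:45 → clear.
Architecture Workshop: starts 16:00 at or after Onboarding Meeting ends 12:45 → clear.
Compliance Call: starts 19:00 at or after Onboarding Meeting ends 12:45 → clear.
Onboarding Meeting overlaps Architecture Check-in.

Yes — it overlaps Architecture Check-in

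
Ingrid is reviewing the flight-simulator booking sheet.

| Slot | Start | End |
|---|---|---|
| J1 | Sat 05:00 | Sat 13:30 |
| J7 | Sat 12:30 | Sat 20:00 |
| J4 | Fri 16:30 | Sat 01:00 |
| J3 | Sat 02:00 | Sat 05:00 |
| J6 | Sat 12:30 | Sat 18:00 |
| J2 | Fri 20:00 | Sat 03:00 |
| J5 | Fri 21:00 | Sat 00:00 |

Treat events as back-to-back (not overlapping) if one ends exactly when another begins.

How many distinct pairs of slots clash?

Sorted by start: J4, J2, J5, J3, J1, J6, J7.
J2 starts before J4 ends → J4 and J2 overlap.
J5 starts before J4 ends → J4 and J5 overlap.
J3 starts after J4 ends, so J4 has no further overlaps.
J5 starts before J2 ends → J2 and J5 overlap.
J3 starts before J2 ends → J2 and J3 overlap.
J1 starts after J2 ends, so J2 has no further overlaps.
J3 starts after J5 ends, so J5 has no further overlaps.
J1 starts exactly when J3 ends (back-to-back, no overlap), so J3 has no further overlaps.
J6 starts before J1 ends → J1 and J6 overlap.
J7 starts before J1 ends → J1 and J7 overlap.
J7 starts before J6 ends → J6 and J7 overlap.
Overlapping pairs: J1 & J6, J1 & J7, J2 & J3, J2 & J4, J2 & J5, J4 & J5, J6 & J7 — 7 in total.

7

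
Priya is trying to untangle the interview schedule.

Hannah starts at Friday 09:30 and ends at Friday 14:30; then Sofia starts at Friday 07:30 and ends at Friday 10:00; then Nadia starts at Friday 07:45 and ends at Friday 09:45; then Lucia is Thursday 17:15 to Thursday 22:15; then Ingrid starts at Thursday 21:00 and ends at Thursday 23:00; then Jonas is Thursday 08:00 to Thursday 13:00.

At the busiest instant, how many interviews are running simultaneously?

Sweep the timeline, counting +1 at each start and −1 at each end (ends before starts at a tie):
Thursday 08:00 start Jonas → 1
Thursday 13:00 end Jonas → 0
Thursday 17:15 start Lucia → 1
Thursday 21:00 start Ingrid → 2
Thursday 22:15 end Lucia → 1
Thursday 23:00 end Ingrid → 0
Friday 07:30 start Sofia → 1
Friday 07:45 start Nadia → 2
Friday 09:30 start Hannah → 3
Friday 09:45 end Nadia → 2
Friday 10:00 end Sofia → 1
Friday 14:30 end Hannah → 0
Peak is 3, at Friday 09:30 (Hannah, Nadia, Sofia).

3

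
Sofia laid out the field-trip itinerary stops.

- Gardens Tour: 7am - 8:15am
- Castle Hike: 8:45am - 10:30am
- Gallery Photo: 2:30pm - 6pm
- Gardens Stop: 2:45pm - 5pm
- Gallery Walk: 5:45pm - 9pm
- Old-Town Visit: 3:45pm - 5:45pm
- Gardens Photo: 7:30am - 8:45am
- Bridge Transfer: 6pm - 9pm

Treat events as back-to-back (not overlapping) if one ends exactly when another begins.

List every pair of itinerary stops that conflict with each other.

Bridge Transfer & Gallery Walk, Gallery Photo & Gallery Walk, Gallery Photo & Gardens Stop, Gallery Photo & Old-Town Visit, Gardens Photo & Gardens Tour, Gardens Stop & Old-Town Visit

Check each pair: they overlap iff neither finishes before the other starts.
Sorted by start: Gardens Tour, Gardens Photo, Castle Hike, Gallery Photo, Gardens Stop, Old-Town Visit, Gallery Walk, Bridge Transfer.
Gardens Photo starts before Gardens Tour ends → Gardens Tour and Gardens Photo overlap.
Castle Hike starts after Gardens Tour ends; Gardens Tour is clear from here.
Castle Hike starts exactly when Gardens Photo ends (back-to-back, no overlap); Gardens Photo is clear from here.
Gallery Photo starts after Castle Hike ends; Castle Hike is clear from here.
Gardens Stop starts before Gallery Photo ends → Gallery Photo and Gardens Stop overlap.
Old-Town Visit starts before Gallery Photo ends → Gallery Photo and Old-Town Visit overlap.
Gallery Walk starts before Gallery Photo ends → Gallery Photo and Gallery Walk overlap.
Bridge Transfer starts exactly when Gallery Photo ends (back-to-back, no overlap).
Old-Town Visit starts before Gardens Stop ends → Gardens Stop and Old-Town Visit overlap.
Gallery Walk starts after Gardens Stop ends; Gardens Stop is clear from here.
Gallery Walk starts exactly when Old-Town Visit ends (back-to-back, no overlap); Old-Town Visit is clear from here.
Bridge Transfer starts before Gallery Walk ends → Gallery Walk and Bridge Transfer overlap.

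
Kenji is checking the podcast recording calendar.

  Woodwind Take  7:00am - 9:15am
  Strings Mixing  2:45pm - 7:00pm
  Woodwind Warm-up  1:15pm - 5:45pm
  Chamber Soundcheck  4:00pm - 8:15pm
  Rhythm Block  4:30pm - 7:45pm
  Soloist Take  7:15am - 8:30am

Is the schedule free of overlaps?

No

Sorted by start: Woodwind Take, Soloist Take, Woodwind Warm-up, Strings Mixing, Chamber Soundcheck, Rhythm Block.
Soloist Take starts before Woodwind Take ends → Woodwind Take and Soloist Take overlap.
That's a conflict, so the schedule is not conflict-free.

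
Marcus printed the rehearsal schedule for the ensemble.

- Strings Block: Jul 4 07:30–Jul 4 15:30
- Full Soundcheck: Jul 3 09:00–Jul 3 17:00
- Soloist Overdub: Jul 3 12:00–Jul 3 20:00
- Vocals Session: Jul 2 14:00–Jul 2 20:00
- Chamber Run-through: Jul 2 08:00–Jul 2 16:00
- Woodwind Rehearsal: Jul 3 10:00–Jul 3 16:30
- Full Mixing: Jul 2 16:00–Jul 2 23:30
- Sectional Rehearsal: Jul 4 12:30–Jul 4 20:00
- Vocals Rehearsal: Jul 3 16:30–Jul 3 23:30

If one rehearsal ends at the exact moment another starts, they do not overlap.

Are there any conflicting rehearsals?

Two intervals overlap when each starts before the other ends.
Sorted by start: Chamber Run-through, Vocals Session, Full Mixing, Full Soundcheck, Woodwind Rehearsal, Soloist Overdub, Vocals Rehearsal, Strings Block, Sectional Rehearsal.
Vocals Session starts before Chamber Run-through ends → Chamber Run-through and Vocals Session overlap.
That's a conflict, so the schedule is not conflict-free.

Yes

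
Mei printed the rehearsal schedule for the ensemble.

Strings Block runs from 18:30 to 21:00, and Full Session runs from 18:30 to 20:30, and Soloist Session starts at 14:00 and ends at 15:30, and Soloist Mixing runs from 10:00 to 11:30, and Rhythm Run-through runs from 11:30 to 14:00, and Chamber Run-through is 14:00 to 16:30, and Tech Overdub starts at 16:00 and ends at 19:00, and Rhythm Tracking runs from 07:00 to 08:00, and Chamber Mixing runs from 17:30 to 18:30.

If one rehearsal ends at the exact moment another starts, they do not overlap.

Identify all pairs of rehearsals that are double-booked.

Two intervals overlap when each starts before the other ends.
Sorted by start: Rhythm Tracking, Soloist Mixing, Rhythm Run-through, Soloist Session, Chamber Run-through, Tech Overdub, Chamber Mixing, Full Session, Strings Block.
Soloist Mixing starts after Rhythm Tracking ends, so Rhythm Tracking has no further overlaps.
Rhythm Run-through starts exactly when Soloist Mixing ends (back-to-back, no overlap), so Soloist Mixing has no further overlaps.
Soloist Session starts exactly when Rhythm Run-through ends (back-to-back, no overlap), so Rhythm Run-through has no further overlaps.
Chamber Run-through starts before Soloist Session ends → Soloist Session and Chamber Run-through overlap.
Tech Overdub starts after Soloist Session ends, so Soloist Session has no further overlaps.
Tech Overdub starts before Chamber Run-through ends → Chamber Run-through and Tech Overdub overlap.
Chamber Mixing starts after Chamber Run-through ends, so Chamber Run-through has no further overlaps.
Chamber Mixing starts before Tech Overdub ends → Tech Overdub and Chamber Mixing overlap.
Full Session starts before Tech Overdub ends → Tech Overdub and Full Session overlap.
Strings Block starts before Tech Overdub ends → Tech Overdub and Strings Block overlap.
Full Session starts exactly when Chamber Mixing ends (back-to-back, no overlap), so Chamber Mixing has no further overlaps.
Strings Block starts before Full Session ends → Full Session and Strings Block overlap.

Chamber Mixing & Tech Overdub, Chamber Run-through & Soloist Session, Chamber Run-through & Tech Overdub, Full Session & Strings Block, Full Session & Tech Overdub, Strings Block & Tech Overdub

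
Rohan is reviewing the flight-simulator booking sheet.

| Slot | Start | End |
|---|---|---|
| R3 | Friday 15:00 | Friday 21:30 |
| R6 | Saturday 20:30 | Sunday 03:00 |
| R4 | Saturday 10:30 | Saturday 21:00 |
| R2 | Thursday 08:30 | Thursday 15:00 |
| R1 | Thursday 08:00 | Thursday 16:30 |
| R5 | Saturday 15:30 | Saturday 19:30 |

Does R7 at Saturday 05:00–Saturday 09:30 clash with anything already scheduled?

R1: ends Thursday 16:30 at or before R7 starts Saturday 05:00 → clear.
R2: ends Thursday 15:00 at or before R7 starts Saturday 05:00 → clear.
R3: ends Friday 21:30 at or before R7 starts Saturday 05:00 → clear.
R4: starts Saturday 10:30 at or after R7 ends Saturday 09:30 → clear.
R5: starts Saturday 15:30 at or after R7 ends Saturday 09:30 → clear.
R6: starts Saturday 20:30 at or after R7 ends Saturday 09:30 → clear.

No — it doesn't clash with anything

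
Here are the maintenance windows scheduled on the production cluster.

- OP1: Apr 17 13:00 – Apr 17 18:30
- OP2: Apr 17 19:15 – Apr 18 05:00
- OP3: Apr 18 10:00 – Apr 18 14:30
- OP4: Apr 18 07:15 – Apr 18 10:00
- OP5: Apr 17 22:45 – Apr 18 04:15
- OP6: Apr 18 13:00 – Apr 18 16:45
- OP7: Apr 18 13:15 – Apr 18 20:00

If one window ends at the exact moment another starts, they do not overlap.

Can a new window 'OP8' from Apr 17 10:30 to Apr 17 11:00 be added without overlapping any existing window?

OP1: starts Apr 17 13:00 at or after OP8 ends Apr 17 11:00 → clear.
OP2: starts Apr 17 19:15 at or after OP8 ends Apr 17 11:00 → clear.
OP5: starts Apr 17 22:45 at or after OP8 ends Apr 17 11:00 → clear.
OP4: starts Apr 18 07:15 at or after OP8 ends Apr 17 11:00 → clear.
OP3: starts Apr 18 10:00 at or after OP8 ends Apr 17 11:00 → clear.
OP6: starts Apr 18 13:00 at or after OP8 ends Apr 17 11:00 → clear.
OP7: starts Apr 18 13:15 at or after OP8 ends Apr 17 11:00 → clear.

Yes — the slot is free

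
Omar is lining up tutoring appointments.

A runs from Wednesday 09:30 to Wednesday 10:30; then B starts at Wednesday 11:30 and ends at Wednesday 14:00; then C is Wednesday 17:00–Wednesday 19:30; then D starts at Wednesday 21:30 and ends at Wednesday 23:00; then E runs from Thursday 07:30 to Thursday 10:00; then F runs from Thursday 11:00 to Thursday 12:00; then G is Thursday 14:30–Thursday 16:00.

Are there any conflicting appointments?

Sorted by start: A, B, C, D, E, F, G.
B starts after A ends — done with A.
C starts after B ends — done with B.
D starts after C ends — done with C.
E starts after D ends — done with D.
F starts after E ends — done with E.
G starts after F ends.
Every pair is clear; the schedule has no overlaps.

No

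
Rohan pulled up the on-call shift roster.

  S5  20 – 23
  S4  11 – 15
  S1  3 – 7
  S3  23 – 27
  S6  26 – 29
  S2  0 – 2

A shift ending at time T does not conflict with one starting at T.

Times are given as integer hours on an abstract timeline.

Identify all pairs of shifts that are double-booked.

S3 & S6

Sorted by start: S2, S1, S4, S5, S3, S6.
S1 starts after S2 ends, so nothing later overlaps S2 either.
S4 starts after S1 ends, so nothing later overlaps S1 either.
S5 starts after S4 ends, so nothing later overlaps S4 either.
S3 starts exactly when S5 ends (back-to-back, no overlap), so nothing later overlaps S5 either.
S6 starts before S3 ends → S3 and S6 overlap.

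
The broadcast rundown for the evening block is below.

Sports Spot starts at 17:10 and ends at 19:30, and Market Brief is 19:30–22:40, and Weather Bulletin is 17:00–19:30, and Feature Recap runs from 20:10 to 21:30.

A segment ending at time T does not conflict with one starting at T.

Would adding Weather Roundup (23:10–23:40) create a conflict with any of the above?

No — it doesn't clash with anything

Weather Bulletin: ends 19:30 at or before Weather Roundup starts 23:10 → clear.
Sports Spot: ends 19:30 at or before Weather Roundup starts 23:10 → clear.
Market Brief: ends 22:40 at or before Weather Roundup starts 23:10 → clear.
Feature Recap: ends 21:30 at or before Weather Roundup starts 23:10 → clear.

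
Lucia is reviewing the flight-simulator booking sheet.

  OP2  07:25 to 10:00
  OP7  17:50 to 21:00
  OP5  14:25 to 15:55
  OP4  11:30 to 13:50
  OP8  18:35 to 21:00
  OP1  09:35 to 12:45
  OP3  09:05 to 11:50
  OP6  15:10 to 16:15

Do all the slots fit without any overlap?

Sorted by start: OP2, OP3, OP1, OP4, OP5, OP6, OP7, OP8.
OP3 starts before OP2 ends → OP2 and OP3 overlap.
That's a conflict, so the schedule is not conflict-free.

No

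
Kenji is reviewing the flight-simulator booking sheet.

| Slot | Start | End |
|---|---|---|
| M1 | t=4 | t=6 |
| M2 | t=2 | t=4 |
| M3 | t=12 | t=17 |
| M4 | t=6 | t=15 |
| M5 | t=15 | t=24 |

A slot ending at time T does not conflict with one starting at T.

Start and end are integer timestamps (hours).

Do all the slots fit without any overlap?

Sorted by start: M2, M1, M4, M3, M5.
M1 starts exactly when M2 ends (back-to-back, no overlap); M2 is clear from here.
M4 starts exactly when M1 ends (back-to-back, no overlap); M1 is clear from here.
M3 starts before M4 ends → M4 and M3 overlap.
That's a conflict, so the schedule is not conflict-free.

No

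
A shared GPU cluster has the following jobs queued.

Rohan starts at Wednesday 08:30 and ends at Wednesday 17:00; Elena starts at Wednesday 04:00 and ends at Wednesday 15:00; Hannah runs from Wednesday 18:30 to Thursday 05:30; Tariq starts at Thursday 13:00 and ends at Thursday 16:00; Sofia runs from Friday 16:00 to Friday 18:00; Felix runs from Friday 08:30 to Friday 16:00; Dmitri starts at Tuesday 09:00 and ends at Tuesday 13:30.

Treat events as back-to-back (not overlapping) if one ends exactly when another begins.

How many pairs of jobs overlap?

1

Sorted by start: Dmitri, Elena, Rohan, Hannah, Tariq, Felix, Sofia.
Elena starts after Dmitri ends, so nothing later overlaps Dmitri either.
Rohan starts before Elena ends → Elena and Rohan overlap.
Hannah starts after Elena ends, so nothing later overlaps Elena either.
Hannah starts after Rohan ends, so nothing later overlaps Rohan either.
Tariq starts after Hannah ends, so nothing later overlaps Hannah either.
Felix starts after Tariq ends, so nothing later overlaps Tariq either.
Sofia starts exactly when Felix ends (back-to-back, no overlap).
Overlapping pairs: Elena & Rohan — 1 in total.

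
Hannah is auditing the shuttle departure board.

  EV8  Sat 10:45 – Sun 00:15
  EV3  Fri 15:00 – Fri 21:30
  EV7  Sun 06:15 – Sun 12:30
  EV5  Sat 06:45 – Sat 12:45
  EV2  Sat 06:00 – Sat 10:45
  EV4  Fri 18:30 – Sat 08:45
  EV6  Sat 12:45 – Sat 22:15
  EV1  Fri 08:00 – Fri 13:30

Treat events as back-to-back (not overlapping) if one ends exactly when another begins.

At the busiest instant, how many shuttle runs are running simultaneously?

3

Sweep the timeline, counting +1 at each start and −1 at each end (ends before starts at a tie):
Fri 08:00 start EV1 → 1
Fri 13:30 end EV1 → 0
Fri 15:00 start EV3 → 1
Fri 18:30 start EV4 → 2
Fri 21:30 end EV3 → 1
Sat 06:00 start EV2 → 2
Sat 06:45 start EV5 → 3
Sat 08:45 end EV4 → 2
Sat 10:45 end EV2 → 1
Sat 10:45 start EV8 → 2
Sat 12:45 end EV5 → 1
Sat 12:45 start EV6 → 2
Sat 22:15 end EV6 → 1
Sun 00:15 end EV8 → 0
Sun 06:15 start EV7 → 1
Sun 12:30 end EV7 → 0
Peak is 3, at Sat 06:45 (EV2, EV4, EV5).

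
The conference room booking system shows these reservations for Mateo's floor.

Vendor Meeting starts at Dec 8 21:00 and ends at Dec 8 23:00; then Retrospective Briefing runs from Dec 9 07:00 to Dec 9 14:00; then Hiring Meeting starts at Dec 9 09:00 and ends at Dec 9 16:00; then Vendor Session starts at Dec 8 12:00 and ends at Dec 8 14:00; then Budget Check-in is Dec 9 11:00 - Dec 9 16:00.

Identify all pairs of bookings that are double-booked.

Budget Check-in & Hiring Meeting, Budget Check-in & Retrospective Briefing, Hiring Meeting & Retrospective Briefing

Check each pair: they overlap iff neither finishes before the other starts.
Sorted by start: Vendor Session, Vendor Meeting, Retrospective Briefing, Hiring Meeting, Budget Check-in.
Vendor Meeting starts after Vendor Session ends, so Vendor Session has no further overlaps.
Retrospective Briefing starts after Vendor Meeting ends, so Vendor Meeting has no further overlaps.
Hiring Meeting starts before Retrospective Briefing ends → Retrospective Briefing and Hiring Meeting overlap.
Budget Check-in starts before Retrospective Briefing ends → Retrospective Briefing and Budget Check-in overlap.
Budget Check-in starts before Hiring Meeting ends → Hiring Meeting and Budget Check-in overlap.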